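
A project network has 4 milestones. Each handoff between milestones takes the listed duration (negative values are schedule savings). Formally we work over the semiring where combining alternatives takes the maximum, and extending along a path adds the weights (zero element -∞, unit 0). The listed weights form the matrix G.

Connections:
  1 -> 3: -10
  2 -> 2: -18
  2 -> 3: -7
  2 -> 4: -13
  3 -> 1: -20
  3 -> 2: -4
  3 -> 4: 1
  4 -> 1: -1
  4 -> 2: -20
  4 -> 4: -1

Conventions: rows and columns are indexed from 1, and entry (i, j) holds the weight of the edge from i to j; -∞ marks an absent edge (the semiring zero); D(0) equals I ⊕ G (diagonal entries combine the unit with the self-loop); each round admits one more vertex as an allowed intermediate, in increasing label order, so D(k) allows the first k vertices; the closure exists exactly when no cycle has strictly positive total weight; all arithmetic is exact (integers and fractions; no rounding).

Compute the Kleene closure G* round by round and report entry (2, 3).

D(0):
  [0, -∞, -10, -∞]
  [-∞, 0, -7, -13]
  [-20, -4, 0, 1]
  [-1, -20, -∞, 0]
D(1):
  [0, -∞, -10, -∞]
  [-∞, 0, -7, -13]
  [-20, -4, 0, 1]
  [-1, -20, -11, 0]
D(2):
  [0, -∞, -10, -∞]
  [-∞, 0, -7, -13]
  [-20, -4, 0, 1]
  [-1, -20, -11, 0]
D(3):
  [0, -14, -10, -9]
  [-27, 0, -7, -6]
  [-20, -4, 0, 1]
  [-1, -15, -11, 0]
D(4):
  [0, -14, -10, -9]
  [-7, 0, -7, -6]
  [0, -4, 0, 1]
  [-1, -15, -11, 0]
Answer: G*[2][3] = -7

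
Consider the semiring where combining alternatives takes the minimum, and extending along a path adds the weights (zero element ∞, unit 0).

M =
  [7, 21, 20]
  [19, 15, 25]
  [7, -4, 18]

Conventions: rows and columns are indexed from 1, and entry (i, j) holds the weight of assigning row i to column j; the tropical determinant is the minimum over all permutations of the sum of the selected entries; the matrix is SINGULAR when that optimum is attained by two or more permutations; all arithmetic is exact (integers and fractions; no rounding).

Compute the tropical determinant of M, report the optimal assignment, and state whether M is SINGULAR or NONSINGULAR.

σ = (1, 2, 3): 7 + 15 + 18 = 40
σ = (1, 3, 2): 7 + 25 + (-4) = 28
σ = (2, 1, 3): 21 + 19 + 18 = 58
σ = (2, 3, 1): 21 + 25 + 7 = 53
σ = (3, 1, 2): 20 + 19 + (-4) = 35
σ = (3, 2, 1): 20 + 15 + 7 = 42
Optimal value attained by: σ = (1, 3, 2).
Answer: det⊕(M) = 28; verdict: NONSINGULAR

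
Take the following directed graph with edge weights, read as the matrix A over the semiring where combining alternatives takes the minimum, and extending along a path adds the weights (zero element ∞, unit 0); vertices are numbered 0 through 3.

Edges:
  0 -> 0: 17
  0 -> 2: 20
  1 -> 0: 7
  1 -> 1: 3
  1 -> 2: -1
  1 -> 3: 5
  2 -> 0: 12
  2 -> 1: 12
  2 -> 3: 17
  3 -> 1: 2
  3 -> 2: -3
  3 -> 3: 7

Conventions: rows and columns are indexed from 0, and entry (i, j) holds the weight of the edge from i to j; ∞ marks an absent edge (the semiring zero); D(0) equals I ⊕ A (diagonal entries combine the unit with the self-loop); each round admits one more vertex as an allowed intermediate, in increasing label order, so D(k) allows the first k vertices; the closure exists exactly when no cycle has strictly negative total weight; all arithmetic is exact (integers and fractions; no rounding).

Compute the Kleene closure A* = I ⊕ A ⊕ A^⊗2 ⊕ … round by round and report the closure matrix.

D(0):
  [0, ∞, 20, ∞]
  [7, 0, -1, 5]
  [12, 12, 0, 17]
  [∞, 2, -3, 0]
D(1):
  [0, ∞, 20, ∞]
  [7, 0, -1, 5]
  [12, 12, 0, 17]
  [∞, 2, -3, 0]
D(2):
  [0, ∞, 20, ∞]
  [7, 0, -1, 5]
  [12, 12, 0, 17]
  [9, 2, -3, 0]
D(3):
  [0, 32, 20, 37]
  [7, 0, -1, 5]
  [12, 12, 0, 17]
  [9, 2, -3, 0]
D(4):
  [0, 32, 20, 37]
  [7, 0, -1, 5]
  [12, 12, 0, 17]
  [9, 2, -3, 0]
Answer: A* = [[0, 32, 20, 37], [7, 0, -1, 5], [12, 12, 0, 17], [9, 2, -3, 0]]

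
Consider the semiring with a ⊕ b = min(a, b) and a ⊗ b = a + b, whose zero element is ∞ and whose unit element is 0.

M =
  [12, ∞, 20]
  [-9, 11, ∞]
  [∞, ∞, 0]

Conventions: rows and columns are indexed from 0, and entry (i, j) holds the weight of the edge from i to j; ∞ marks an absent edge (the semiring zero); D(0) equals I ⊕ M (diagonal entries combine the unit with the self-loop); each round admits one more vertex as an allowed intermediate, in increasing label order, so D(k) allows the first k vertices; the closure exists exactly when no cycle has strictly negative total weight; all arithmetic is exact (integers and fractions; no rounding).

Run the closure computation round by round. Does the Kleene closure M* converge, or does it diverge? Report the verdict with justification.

D(0):
  [0, ∞, 20]
  [-9, 0, ∞]
  [∞, ∞, 0]
D(1):
  [0, ∞, 20]
  [-9, 0, 11]
  [∞, ∞, 0]
D(2):
  [0, ∞, 20]
  [-9, 0, 11]
  [∞, ∞, 0]
D(3):
  [0, ∞, 20]
  [-9, 0, 11]
  [∞, ∞, 0]
Key observation: every diagonal entry stays at the unit through all rounds, so no improving cycle exists.
Answer: CONVERGES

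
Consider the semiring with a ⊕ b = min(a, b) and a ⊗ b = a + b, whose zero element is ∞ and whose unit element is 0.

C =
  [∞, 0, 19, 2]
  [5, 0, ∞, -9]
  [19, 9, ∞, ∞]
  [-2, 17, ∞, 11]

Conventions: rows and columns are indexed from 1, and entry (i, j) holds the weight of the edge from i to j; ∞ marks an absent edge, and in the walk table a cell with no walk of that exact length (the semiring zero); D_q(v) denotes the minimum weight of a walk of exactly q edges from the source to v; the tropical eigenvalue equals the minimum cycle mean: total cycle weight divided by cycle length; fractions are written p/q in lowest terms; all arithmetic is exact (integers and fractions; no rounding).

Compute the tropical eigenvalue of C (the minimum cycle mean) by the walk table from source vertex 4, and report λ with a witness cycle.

q=0: [∞, ∞, ∞, 0]
q=1: [-2, 17, ∞, 11]
q=2: [9, -2, 17, 0]
q=3: [-2, -2, 28, -11]
q=4: [-13, -2, 17, -11]
Optimal cycle mean attained by: cycle 1->2->4->1, total 0 + (-9) + (-2), length 3.
Answer: λ = -11/3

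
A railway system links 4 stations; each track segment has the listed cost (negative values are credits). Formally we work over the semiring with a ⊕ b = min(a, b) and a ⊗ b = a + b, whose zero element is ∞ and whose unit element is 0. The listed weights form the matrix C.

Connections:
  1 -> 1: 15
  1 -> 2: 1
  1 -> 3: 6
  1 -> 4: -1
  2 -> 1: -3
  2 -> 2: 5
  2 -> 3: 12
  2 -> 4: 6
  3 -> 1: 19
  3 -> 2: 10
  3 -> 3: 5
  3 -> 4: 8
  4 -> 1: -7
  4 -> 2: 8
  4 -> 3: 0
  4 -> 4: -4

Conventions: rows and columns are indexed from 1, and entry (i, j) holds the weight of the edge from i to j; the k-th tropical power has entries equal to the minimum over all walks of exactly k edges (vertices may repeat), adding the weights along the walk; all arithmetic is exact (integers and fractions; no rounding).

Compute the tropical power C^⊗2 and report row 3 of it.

C^⊗2:
  [-8, 6, -1, -5]
  [-1, -2, 3, -4]
  [1, 15, 8, 4]
  [-11, -6, -4, -8]
Answer: row 3 of C^⊗2 = [1, 15, 8, 4]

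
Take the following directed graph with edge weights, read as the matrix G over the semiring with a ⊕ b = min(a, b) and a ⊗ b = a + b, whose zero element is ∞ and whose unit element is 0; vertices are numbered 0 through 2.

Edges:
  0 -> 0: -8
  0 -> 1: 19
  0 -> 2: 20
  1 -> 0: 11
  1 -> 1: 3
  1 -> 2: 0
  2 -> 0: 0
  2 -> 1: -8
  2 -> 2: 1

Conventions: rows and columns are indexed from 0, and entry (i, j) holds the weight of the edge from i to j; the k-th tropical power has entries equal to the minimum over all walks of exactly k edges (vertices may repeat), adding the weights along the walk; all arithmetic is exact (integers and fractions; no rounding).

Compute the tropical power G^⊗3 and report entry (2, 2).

G^⊗2:
  [-16, 11, 12]
  [0, -8, 1]
  [-8, -7, -8]
G^⊗3:
  [-24, 3, 4]
  [-8, -7, -8]
  [-16, -16, -7]
Key observation: the optimum is the walk 2->1->2->2, with weight (-8) + 0 + 1 = -7.
Optimal value attained by: walk 2->1->2->2.
Answer: (G^⊗3)[2][2] = -7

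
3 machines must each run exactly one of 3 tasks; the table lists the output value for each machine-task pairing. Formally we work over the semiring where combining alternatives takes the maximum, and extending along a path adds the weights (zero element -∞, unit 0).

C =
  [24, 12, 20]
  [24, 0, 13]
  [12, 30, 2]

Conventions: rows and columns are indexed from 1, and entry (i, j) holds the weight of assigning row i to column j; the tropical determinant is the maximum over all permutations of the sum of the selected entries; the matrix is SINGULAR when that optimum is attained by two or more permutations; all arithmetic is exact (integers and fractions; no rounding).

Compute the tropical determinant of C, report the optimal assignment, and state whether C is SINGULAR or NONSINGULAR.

σ = (1, 2, 3): 24 + 0 + 2 = 26
σ = (1, 3, 2): 24 + 13 + 30 = 67
σ = (2, 1, 3): 12 + 24 + 2 = 38
σ = (2, 3, 1): 12 + 13 + 12 = 37
σ = (3, 1, 2): 20 + 24 + 30 = 74
σ = (3, 2, 1): 20 + 0 + 12 = 32
Optimal value attained by: σ = (3, 1, 2).
Answer: det⊕(C) = 74; verdict: NONSINGULAR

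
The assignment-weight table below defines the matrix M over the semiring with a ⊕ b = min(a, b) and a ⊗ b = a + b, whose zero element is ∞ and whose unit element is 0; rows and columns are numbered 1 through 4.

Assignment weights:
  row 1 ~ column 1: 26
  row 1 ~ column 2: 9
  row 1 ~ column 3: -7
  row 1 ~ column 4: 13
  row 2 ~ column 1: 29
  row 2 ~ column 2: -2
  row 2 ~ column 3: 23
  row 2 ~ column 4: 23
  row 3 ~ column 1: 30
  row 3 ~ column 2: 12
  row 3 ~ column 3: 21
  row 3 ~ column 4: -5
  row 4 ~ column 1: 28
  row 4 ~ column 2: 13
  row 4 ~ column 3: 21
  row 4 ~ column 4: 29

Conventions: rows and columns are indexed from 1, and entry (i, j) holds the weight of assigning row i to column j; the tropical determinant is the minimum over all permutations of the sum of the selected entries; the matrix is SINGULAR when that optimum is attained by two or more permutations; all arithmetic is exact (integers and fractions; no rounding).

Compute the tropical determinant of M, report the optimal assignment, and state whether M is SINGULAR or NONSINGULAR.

σ = (1, 2, 3, 4): 26 + (-2) + 21 + 29 = 74
σ = (1, 2, 4, 3): 26 + (-2) + (-5) + 21 = 40
σ = (1, 3, 2, 4): 26 + 23 + 12 + 29 = 90
σ = (1, 3, 4, 2): 26 + 23 + (-5) + 13 = 57
σ = (1, 4, 2, 3): 26 + 23 + 12 + 21 = 82
σ = (1, 4, 3, 2): 26 + 23 + 21 + 13 = 83
σ = (2, 1, 3, 4): 9 + 29 + 21 + 29 = 88
σ = (2, 1, 4, 3): 9 + 29 + (-5) + 21 = 54
σ = (2, 3, 1, 4): 9 + 23 + 30 + 29 = 91
σ = (2, 3, 4, 1): 9 + 23 + (-5) + 28 = 55
σ = (2, 4, 1, 3): 9 + 23 + 30 + 21 = 83
σ = (2, 4, 3, 1): 9 + 23 + 21 + 28 = 81
σ = (3, 1, 2, 4): (-7) + 29 + 12 + 29 = 63
σ = (3, 1, 4, 2): (-7) + 29 + (-5) + 13 = 30
σ = (3, 2, 1, 4): (-7) + (-2) + 30 + 29 = 50
σ = (3, 2, 4, 1): (-7) + (-2) + (-5) + 28 = 14
σ = (3, 4, 1, 2): (-7) + 23 + 30 + 13 = 59
σ = (3, 4, 2, 1): (-7) + 23 + 12 + 28 = 56
σ = (4, 1, 2, 3): 13 + 29 + 12 + 21 = 75
σ = (4, 1, 3, 2): 13 + 29 + 21 + 13 = 76
σ = (4, 2, 1, 3): 13 + (-2) + 30 + 21 = 62
σ = (4, 2, 3, 1): 13 + (-2) + 21 + 28 = 60
σ = (4, 3, 1, 2): 13 + 23 + 30 + 13 = 79
σ = (4, 3, 2, 1): 13 + 23 + 12 + 28 = 76
Optimal value attained by: σ = (3, 2, 4, 1).
Answer: det⊕(M) = 14; verdict: NONSINGULAR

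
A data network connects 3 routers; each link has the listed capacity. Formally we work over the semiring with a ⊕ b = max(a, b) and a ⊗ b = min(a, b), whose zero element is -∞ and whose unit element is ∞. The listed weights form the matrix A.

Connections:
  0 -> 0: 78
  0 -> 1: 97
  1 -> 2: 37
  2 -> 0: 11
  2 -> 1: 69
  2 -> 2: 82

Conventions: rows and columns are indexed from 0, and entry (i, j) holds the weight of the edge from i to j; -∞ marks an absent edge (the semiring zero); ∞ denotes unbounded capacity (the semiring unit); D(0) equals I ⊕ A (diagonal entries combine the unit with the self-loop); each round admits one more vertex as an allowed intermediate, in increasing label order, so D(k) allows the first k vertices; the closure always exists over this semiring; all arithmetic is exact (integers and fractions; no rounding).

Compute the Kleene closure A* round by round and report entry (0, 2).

D(0):
  [∞, 97, -∞]
  [-∞, ∞, 37]
  [11, 69, ∞]
D(1):
  [∞, 97, -∞]
  [-∞, ∞, 37]
  [11, 69, ∞]
D(2):
  [∞, 97, 37]
  [-∞, ∞, 37]
  [11, 69, ∞]
D(3):
  [∞, 97, 37]
  [11, ∞, 37]
  [11, 69, ∞]
Answer: A*[0][2] = 37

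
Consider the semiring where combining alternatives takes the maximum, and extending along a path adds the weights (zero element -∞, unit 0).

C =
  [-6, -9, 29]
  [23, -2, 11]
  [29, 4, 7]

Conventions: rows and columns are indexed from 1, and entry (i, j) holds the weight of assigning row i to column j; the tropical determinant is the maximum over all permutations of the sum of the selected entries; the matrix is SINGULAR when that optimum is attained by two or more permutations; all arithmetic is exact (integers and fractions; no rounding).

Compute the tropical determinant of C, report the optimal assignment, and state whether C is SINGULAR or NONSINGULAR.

σ = (1, 2, 3): (-6) + (-2) + 7 = -1
σ = (1, 3, 2): (-6) + 11 + 4 = 9
σ = (2, 1, 3): (-9) + 23 + 7 = 21
σ = (2, 3, 1): (-9) + 11 + 29 = 31
σ = (3, 1, 2): 29 + 23 + 4 = 56
σ = (3, 2, 1): 29 + (-2) + 29 = 56
Optimal value attained by: σ = (3, 1, 2).
Answer: det⊕(C) = 56; verdict: SINGULAR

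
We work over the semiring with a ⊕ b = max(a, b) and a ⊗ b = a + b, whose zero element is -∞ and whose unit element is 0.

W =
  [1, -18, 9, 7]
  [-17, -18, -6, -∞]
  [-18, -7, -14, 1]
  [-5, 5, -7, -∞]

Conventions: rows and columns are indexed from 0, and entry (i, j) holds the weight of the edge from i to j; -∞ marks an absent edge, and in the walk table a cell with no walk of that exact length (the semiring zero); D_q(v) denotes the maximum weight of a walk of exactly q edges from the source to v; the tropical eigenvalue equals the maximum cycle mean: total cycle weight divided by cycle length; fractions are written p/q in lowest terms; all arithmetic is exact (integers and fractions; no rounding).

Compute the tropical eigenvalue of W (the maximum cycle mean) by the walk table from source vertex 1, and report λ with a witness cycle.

q=0: [-∞, 0, -∞, -∞]
q=1: [-17, -18, -6, -∞]
q=2: [-16, -13, -8, -5]
q=3: [-10, 0, -7, -7]
q=4: [-9, -2, -1, -3]
Optimal cycle mean attained by: cycle 0->2->3->0, total 9 + 1 + (-5), length 3.
Answer: λ = 5/3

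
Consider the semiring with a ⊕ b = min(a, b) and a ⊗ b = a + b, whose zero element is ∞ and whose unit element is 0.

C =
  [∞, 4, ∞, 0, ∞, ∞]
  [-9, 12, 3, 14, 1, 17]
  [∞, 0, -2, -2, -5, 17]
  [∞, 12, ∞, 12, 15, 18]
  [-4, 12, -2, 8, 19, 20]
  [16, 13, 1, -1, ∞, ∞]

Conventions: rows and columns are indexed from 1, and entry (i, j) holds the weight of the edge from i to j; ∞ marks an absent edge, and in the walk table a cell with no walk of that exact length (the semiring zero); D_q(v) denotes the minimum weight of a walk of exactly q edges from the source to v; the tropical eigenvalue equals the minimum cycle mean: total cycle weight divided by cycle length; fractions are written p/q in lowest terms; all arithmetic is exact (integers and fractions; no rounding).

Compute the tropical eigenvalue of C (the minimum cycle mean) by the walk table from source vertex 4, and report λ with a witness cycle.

q=0: [∞, ∞, ∞, 0, ∞, ∞]
q=1: [∞, 12, ∞, 12, 15, 18]
q=2: [3, 24, 13, 17, 13, 29]
q=3: [9, 7, 11, 3, 8, 30]
q=4: [-2, 11, 6, 9, 6, 21]
q=5: [2, 2, 4, -2, 1, 23]
q=6: [-7, 4, -1, 2, -1, 16]
Optimal cycle mean attained by: cycle 3->5->3, total (-5) + (-2), length 2.
Answer: λ = -7/2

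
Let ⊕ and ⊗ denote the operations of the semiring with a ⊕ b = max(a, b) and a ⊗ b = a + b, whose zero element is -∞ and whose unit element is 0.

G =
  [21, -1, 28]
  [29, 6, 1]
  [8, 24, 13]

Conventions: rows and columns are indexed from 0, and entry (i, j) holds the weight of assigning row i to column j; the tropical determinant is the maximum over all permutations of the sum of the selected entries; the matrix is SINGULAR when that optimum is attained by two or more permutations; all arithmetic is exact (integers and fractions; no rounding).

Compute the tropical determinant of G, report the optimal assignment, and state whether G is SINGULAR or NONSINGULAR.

σ = (0, 1, 2): 21 + 6 + 13 = 40
σ = (0, 2, 1): 21 + 1 + 24 = 46
σ = (1, 0, 2): (-1) + 29 + 13 = 41
σ = (1, 2, 0): (-1) + 1 + 8 = 8
σ = (2, 0, 1): 28 + 29 + 24 = 81
σ = (2, 1, 0): 28 + 6 + 8 = 42
Optimal value attained by: σ = (2, 0, 1).
Answer: det⊕(G) = 81; verdict: NONSINGULAR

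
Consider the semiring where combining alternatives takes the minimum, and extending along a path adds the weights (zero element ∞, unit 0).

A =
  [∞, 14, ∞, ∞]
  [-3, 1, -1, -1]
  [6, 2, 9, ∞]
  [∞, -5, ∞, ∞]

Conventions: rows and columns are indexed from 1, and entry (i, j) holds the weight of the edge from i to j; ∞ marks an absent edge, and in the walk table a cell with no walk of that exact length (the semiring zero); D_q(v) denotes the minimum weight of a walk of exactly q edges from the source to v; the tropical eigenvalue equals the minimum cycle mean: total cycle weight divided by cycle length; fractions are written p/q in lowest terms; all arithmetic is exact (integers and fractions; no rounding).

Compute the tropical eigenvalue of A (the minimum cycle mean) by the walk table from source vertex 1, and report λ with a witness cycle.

q=0: [0, ∞, ∞, ∞]
q=1: [∞, 14, ∞, ∞]
q=2: [11, 15, 13, 13]
q=3: [12, 8, 14, 14]
q=4: [5, 9, 7, 7]
Optimal cycle mean attained by: cycle 2->4->2, total (-1) + (-5), length 2.
Answer: λ = -3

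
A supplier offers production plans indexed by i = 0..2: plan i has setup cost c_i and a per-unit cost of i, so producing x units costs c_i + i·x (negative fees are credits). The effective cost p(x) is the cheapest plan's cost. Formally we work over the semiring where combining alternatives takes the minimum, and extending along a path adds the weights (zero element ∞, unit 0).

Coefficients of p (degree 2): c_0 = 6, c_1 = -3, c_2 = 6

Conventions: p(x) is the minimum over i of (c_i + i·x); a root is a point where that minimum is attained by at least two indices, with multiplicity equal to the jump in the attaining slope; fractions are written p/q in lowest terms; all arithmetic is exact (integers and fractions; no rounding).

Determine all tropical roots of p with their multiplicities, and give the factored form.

hull edge (i=0, c=6) to (i=1, c=-3): slope -9, span 1
hull edge (i=1, c=-3) to (i=2, c=6): slope 9, span 1
Factored form: p(x) = 6 ⊗ (x ⊕ (-9)) ⊗ (x ⊕ 9)
Answer: roots = -9 (mult 1), 9 (mult 1)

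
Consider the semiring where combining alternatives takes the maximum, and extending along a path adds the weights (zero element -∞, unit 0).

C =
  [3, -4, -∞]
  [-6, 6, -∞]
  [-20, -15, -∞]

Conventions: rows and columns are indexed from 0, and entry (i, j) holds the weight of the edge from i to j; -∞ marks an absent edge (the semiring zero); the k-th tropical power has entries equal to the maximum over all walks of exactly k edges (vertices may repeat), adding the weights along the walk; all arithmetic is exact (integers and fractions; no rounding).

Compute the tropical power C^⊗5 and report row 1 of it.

C^⊗2:
  [6, 2, -∞]
  [0, 12, -∞]
  [-17, -9, -∞]
C^⊗3:
  [9, 8, -∞]
  [6, 18, -∞]
  [-14, -3, -∞]
C^⊗4:
  [12, 14, -∞]
  [12, 24, -∞]
  [-9, 3, -∞]
C^⊗5:
  [15, 20, -∞]
  [18, 30, -∞]
  [-3, 9, -∞]
Answer: row 1 of C^⊗5 = [18, 30, -∞]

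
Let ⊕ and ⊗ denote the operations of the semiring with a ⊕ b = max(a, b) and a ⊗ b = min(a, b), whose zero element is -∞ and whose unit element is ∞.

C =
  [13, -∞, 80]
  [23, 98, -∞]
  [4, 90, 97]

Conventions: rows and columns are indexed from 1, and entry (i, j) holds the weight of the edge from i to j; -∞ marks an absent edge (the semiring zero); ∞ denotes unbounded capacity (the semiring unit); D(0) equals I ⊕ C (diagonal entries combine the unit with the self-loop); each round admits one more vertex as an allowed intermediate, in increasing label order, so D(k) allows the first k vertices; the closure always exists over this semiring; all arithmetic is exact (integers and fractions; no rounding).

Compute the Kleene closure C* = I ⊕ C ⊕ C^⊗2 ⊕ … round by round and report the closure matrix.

D(0):
  [∞, -∞, 80]
  [23, ∞, -∞]
  [4, 90, ∞]
D(1):
  [∞, -∞, 80]
  [23, ∞, 23]
  [4, 90, ∞]
D(2):
  [∞, -∞, 80]
  [23, ∞, 23]
  [23, 90, ∞]
D(3):
  [∞, 80, 80]
  [23, ∞, 23]
  [23, 90, ∞]
Answer: C* = [[∞, 80, 80], [23, ∞, 23], [23, 90, ∞]]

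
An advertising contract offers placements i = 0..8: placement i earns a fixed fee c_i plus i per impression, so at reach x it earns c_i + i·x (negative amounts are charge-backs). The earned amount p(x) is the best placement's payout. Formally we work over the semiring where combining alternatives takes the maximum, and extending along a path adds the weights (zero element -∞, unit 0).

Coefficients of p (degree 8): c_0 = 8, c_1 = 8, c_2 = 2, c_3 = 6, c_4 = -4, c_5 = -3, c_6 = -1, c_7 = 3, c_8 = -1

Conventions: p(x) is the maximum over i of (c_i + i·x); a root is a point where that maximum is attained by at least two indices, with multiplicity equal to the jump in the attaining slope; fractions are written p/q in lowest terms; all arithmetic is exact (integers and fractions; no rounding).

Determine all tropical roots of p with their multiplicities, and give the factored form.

hull edge (i=0, c=8) to (i=1, c=8): slope 0, span 1
hull edge (i=1, c=8) to (i=7, c=3): slope -5/6, span 6
hull edge (i=7, c=3) to (i=8, c=-1): slope -4, span 1
Factored form: p(x) = -1 ⊗ (x ⊕ 0) ⊗ (x ⊕ 5/6) ⊗ (x ⊕ 5/6) ⊗ (x ⊕ 5/6) ⊗ (x ⊕ 5/6) ⊗ (x ⊕ 5/6) ⊗ (x ⊕ 5/6) ⊗ (x ⊕ 4)
Answer: roots = 0 (mult 1), 5/6 (mult 6), 4 (mult 1)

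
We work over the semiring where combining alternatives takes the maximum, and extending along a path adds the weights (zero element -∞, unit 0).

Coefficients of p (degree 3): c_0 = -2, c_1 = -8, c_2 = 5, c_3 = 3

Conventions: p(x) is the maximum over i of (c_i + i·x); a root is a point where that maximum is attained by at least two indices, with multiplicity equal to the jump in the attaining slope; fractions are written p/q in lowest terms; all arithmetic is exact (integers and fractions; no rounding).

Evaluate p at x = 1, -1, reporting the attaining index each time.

p(1) = max(-2+0·1=-2, -8+1·1=-7, 5+2·1=7, 3+3·1=6) = 7 (attained by i=2)
p(-1) = max(-2+0·(-1)=-2, -8+1·(-1)=-9, 5+2·(-1)=3, 3+3·(-1)=0) = 3 (attained by i=2)
Answer: p(1) = 7; p(-1) = 3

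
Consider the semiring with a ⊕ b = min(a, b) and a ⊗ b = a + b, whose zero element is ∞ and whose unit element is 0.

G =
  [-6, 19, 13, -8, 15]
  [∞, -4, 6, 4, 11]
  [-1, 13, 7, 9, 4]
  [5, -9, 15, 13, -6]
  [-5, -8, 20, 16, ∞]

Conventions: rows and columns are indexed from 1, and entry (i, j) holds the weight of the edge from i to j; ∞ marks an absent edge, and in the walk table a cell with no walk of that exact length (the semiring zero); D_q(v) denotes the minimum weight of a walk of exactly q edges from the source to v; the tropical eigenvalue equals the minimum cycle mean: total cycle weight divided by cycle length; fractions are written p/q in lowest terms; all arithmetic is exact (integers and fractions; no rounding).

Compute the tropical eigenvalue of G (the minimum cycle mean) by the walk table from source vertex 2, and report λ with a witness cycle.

q=0: [∞, 0, ∞, ∞, ∞]
q=1: [∞, -4, 6, 4, 11]
q=2: [5, -8, 2, 0, -2]
q=3: [-7, -12, -2, -4, -6]
q=4: [-13, -16, -6, -15, -10]
q=5: [-19, -24, -10, -21, -21]
Optimal cycle mean attained by: cycle 1->4->5->1, total (-8) + (-6) + (-5), length 3.
Answer: λ = -19/3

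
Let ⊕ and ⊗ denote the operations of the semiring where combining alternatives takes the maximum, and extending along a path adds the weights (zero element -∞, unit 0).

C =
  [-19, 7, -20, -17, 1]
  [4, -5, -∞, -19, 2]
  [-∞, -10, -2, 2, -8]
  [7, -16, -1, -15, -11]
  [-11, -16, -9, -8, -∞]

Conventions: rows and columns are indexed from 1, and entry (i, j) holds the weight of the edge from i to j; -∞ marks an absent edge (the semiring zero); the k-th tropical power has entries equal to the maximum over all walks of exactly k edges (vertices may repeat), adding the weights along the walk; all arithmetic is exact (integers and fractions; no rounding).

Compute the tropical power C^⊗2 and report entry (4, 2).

C^⊗2:
  [11, 2, -8, -7, 9]
  [-1, 11, -7, -6, 5]
  [9, -12, 1, 0, -8]
  [-8, 14, -3, 1, 8]
  [-1, -4, -9, -7, -10]
Key observation: the optimum is the walk 4->1->2, with weight 7 + 7 = 14.
Optimal value attained by: walk 4->1->2.
Answer: (C^⊗2)[4][2] = 14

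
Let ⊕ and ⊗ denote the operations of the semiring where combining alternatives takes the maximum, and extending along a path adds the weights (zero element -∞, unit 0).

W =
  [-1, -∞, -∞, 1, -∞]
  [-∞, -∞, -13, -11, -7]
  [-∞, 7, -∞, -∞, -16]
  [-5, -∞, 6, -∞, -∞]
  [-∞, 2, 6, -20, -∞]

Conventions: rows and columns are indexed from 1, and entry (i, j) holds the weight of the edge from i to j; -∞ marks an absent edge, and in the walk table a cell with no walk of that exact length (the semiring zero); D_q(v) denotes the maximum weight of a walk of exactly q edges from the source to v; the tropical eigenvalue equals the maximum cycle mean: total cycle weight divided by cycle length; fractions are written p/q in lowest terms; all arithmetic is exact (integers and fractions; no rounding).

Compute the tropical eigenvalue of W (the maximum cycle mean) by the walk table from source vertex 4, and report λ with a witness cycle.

q=0: [-∞, -∞, -∞, 0, -∞]
q=1: [-5, -∞, 6, -∞, -∞]
q=2: [-6, 13, -∞, -4, -10]
q=3: [-7, -8, 2, 2, 6]
q=4: [-3, 9, 12, -6, -14]
q=5: [-4, 19, 0, -2, 2]
Optimal cycle mean attained by: cycle 2->5->3->2, total (-7) + 6 + 7, length 3.
Answer: λ = 2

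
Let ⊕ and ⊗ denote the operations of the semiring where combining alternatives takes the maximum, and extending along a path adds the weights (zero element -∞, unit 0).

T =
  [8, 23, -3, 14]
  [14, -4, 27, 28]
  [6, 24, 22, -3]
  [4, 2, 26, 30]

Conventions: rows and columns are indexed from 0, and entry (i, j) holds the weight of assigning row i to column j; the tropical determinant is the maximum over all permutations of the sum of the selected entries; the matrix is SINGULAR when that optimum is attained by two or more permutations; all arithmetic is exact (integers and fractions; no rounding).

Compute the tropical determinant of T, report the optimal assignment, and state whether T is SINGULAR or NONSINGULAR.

σ = (0, 1, 2, 3): 8 + (-4) + 22 + 30 = 56
σ = (0, 1, 3, 2): 8 + (-4) + (-3) + 26 = 27
σ = (0, 2, 1, 3): 8 + 27 + 24 + 30 = 89
σ = (0, 2, 3, 1): 8 + 27 + (-3) + 2 = 34
σ = (0, 3, 1, 2): 8 + 28 + 24 + 26 = 86
σ = (0, 3, 2, 1): 8 + 28 + 22 + 2 = 60
σ = (1, 0, 2, 3): 23 + 14 + 22 + 30 = 89
σ = (1, 0, 3, 2): 23 + 14 + (-3) + 26 = 60
σ = (1, 2, 0, 3): 23 + 27 + 6 + 30 = 86
σ = (1, 2, 3, 0): 23 + 27 + (-3) + 4 = 51
σ = (1, 3, 0, 2): 23 + 28 + 6 + 26 = 83
σ = (1, 3, 2, 0): 23 + 28 + 22 + 4 = 77
σ = (2, 0, 1, 3): (-3) + 14 + 24 + 30 = 65
σ = (2, 0, 3, 1): (-3) + 14 + (-3) + 2 = 10
σ = (2, 1, 0, 3): (-3) + (-4) + 6 + 30 = 29
σ = (2, 1, 3, 0): (-3) + (-4) + (-3) + 4 = -6
σ = (2, 3, 0, 1): (-3) + 28 + 6 + 2 = 33
σ = (2, 3, 1, 0): (-3) + 28 + 24 + 4 = 53
σ = (3, 0, 1, 2): 14 + 14 + 24 + 26 = 78
σ = (3, 0, 2, 1): 14 + 14 + 22 + 2 = 52
σ = (3, 1, 0, 2): 14 + (-4) + 6 + 26 = 42
σ = (3, 1, 2, 0): 14 + (-4) + 22 + 4 = 36
σ = (3, 2, 0, 1): 14 + 27 + 6 + 2 = 49
σ = (3, 2, 1, 0): 14 + 27 + 24 + 4 = 69
Optimal value attained by: σ = (0, 2, 1, 3).
Answer: det⊕(T) = 89; verdict: SINGULAR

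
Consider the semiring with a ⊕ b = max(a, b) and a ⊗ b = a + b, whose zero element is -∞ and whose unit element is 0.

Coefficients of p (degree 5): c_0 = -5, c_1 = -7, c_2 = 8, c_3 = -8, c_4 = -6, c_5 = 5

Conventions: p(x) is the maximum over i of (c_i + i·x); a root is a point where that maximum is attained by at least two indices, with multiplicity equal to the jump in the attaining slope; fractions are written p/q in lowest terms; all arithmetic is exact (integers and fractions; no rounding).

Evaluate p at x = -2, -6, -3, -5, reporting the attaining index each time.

p(-2) = max(-5+0·(-2)=-5, -7+1·(-2)=-9, 8+2·(-2)=4, -8+3·(-2)=-14, -6+4·(-2)=-14, 5+5·(-2)=-5) = 4 (attained by i=2)
p(-6) = max(-5+0·(-6)=-5, -7+1·(-6)=-13, 8+2·(-6)=-4, -8+3·(-6)=-26, -6+4·(-6)=-30, 5+5·(-6)=-25) = -4 (attained by i=2)
p(-3) = max(-5+0·(-3)=-5, -7+1·(-3)=-10, 8+2·(-3)=2, -8+3·(-3)=-17, -6+4·(-3)=-18, 5+5·(-3)=-10) = 2 (attained by i=2)
p(-5) = max(-5+0·(-5)=-5, -7+1·(-5)=-12, 8+2·(-5)=-2, -8+3·(-5)=-23, -6+4·(-5)=-26, 5+5·(-5)=-20) = -2 (attained by i=2)
Answer: p(-2) = 4; p(-6) = -4; p(-3) = 2; p(-5) = -2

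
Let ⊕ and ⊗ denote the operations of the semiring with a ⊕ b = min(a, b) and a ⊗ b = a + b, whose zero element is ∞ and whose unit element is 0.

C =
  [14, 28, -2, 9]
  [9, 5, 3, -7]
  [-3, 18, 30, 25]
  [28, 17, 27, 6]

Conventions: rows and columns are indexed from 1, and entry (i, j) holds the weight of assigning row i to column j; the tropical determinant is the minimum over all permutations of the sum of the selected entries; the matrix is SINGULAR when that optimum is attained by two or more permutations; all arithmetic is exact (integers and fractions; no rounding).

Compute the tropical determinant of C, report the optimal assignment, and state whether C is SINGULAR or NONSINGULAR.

σ = (1, 2, 3, 4): 14 + 5 + 30 + 6 = 55
σ = (1, 2, 4, 3): 14 + 5 + 25 + 27 = 71
σ = (1, 3, 2, 4): 14 + 3 + 18 + 6 = 41
σ = (1, 3, 4, 2): 14 + 3 + 25 + 17 = 59
σ = (1, 4, 2, 3): 14 + (-7) + 18 + 27 = 52
σ = (1, 4, 3, 2): 14 + (-7) + 30 + 17 = 54
σ = (2, 1, 3, 4): 28 + 9 + 30 + 6 = 73
σ = (2, 1, 4, 3): 28 + 9 + 25 + 27 = 89
σ = (2, 3, 1, 4): 28 + 3 + (-3) + 6 = 34
σ = (2, 3, 4, 1): 28 + 3 + 25 + 28 = 84
σ = (2, 4, 1, 3): 28 + (-7) + (-3) + 27 = 45
σ = (2, 4, 3, 1): 28 + (-7) + 30 + 28 = 79
σ = (3, 1, 2, 4): (-2) + 9 + 18 + 6 = 31
σ = (3, 1, 4, 2): (-2) + 9 + 25 + 17 = 49
σ = (3, 2, 1, 4): (-2) + 5 + (-3) + 6 = 6
σ = (3, 2, 4, 1): (-2) + 5 + 25 + 28 = 56
σ = (3, 4, 1, 2): (-2) + (-7) + (-3) + 17 = 5
σ = (3, 4, 2, 1): (-2) + (-7) + 18 + 28 = 37
σ = (4, 1, 2, 3): 9 + 9 + 18 + 27 = 63
σ = (4, 1, 3, 2): 9 + 9 + 30 + 17 = 65
σ = (4, 2, 1, 3): 9 + 5 + (-3) + 27 = 38
σ = (4, 2, 3, 1): 9 + 5 + 30 + 28 = 72
σ = (4, 3, 1, 2): 9 + 3 + (-3) + 17 = 26
σ = (4, 3, 2, 1): 9 + 3 + 18 + 28 = 58
Optimal value attained by: σ = (3, 4, 1, 2).
Answer: det⊕(C) = 5; verdict: NONSINGULAR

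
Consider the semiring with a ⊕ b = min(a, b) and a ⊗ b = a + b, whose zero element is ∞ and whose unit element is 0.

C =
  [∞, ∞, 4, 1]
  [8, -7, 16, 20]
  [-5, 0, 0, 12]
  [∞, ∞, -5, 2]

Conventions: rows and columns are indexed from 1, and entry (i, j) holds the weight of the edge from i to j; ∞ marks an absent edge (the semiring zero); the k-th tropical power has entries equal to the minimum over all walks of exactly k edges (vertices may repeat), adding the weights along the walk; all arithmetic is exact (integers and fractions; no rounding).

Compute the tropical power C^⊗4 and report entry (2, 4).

C^⊗2:
  [-1, 4, -4, 3]
  [1, -14, 9, 9]
  [-5, -7, -1, -4]
  [-10, -5, -5, 4]
C^⊗3:
  [-9, -4, -4, 0]
  [-6, -21, 2, 2]
  [-6, -14, -9, -4]
  [-10, -12, -6, -9]
C^⊗4:
  [-9, -11, -5, -8]
  [-13, -28, -5, -5]
  [-14, -21, -9, -5]
  [-11, -19, -14, -9]
Key observation: the optimum is the walk 2->2->2->1->4, with weight (-7) + (-7) + 8 + 1 = -5.
Optimal value attained by: walk 2->2->2->1->4.
Answer: (C^⊗4)[2][4] = -5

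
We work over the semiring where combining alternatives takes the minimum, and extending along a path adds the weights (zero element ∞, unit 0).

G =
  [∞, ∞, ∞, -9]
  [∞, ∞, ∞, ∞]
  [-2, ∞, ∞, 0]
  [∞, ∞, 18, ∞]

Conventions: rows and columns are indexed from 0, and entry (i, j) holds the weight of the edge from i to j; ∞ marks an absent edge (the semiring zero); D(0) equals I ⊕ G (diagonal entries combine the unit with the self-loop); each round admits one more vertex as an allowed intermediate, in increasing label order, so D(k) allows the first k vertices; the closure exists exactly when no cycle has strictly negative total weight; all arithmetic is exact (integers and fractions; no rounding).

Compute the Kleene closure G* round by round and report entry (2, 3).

D(0):
  [0, ∞, ∞, -9]
  [∞, 0, ∞, ∞]
  [-2, ∞, 0, 0]
  [∞, ∞, 18, 0]
D(1):
  [0, ∞, ∞, -9]
  [∞, 0, ∞, ∞]
  [-2, ∞, 0, -11]
  [∞, ∞, 18, 0]
D(2):
  [0, ∞, ∞, -9]
  [∞, 0, ∞, ∞]
  [-2, ∞, 0, -11]
  [∞, ∞, 18, 0]
D(3):
  [0, ∞, ∞, -9]
  [∞, 0, ∞, ∞]
  [-2, ∞, 0, -11]
  [16, ∞, 18, 0]
D(4):
  [0, ∞, 9, -9]
  [∞, 0, ∞, ∞]
  [-2, ∞, 0, -11]
  [16, ∞, 18, 0]
Answer: G*[2][3] = -11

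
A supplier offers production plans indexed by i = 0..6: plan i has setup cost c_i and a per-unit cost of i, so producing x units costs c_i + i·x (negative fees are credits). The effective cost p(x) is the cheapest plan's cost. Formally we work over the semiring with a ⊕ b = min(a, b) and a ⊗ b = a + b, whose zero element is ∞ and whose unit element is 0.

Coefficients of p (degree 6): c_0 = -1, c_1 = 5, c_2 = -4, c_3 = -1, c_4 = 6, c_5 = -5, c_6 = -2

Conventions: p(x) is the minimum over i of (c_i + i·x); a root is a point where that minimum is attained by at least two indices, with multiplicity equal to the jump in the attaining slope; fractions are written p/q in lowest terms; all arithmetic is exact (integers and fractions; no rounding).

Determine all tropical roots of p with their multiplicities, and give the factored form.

hull edge (i=0, c=-1) to (i=2, c=-4): slope -3/2, span 2
hull edge (i=2, c=-4) to (i=5, c=-5): slope -1/3, span 3
hull edge (i=5, c=-5) to (i=6, c=-2): slope 3, span 1
Factored form: p(x) = -2 ⊗ (x ⊕ (-3)) ⊗ (x ⊕ 1/3) ⊗ (x ⊕ 1/3) ⊗ (x ⊕ 1/3) ⊗ (x ⊕ 3/2) ⊗ (x ⊕ 3/2)
Answer: roots = -3 (mult 1), 1/3 (mult 3), 3/2 (mult 2)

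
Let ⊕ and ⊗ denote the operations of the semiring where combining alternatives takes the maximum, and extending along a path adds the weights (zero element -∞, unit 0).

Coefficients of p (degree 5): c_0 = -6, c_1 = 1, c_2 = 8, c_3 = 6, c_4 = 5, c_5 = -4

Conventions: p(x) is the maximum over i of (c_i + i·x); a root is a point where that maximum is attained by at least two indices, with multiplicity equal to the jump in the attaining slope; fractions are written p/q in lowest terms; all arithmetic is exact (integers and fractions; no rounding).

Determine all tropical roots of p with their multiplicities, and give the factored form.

hull edge (i=0, c=-6) to (i=2, c=8): slope 7, span 2
hull edge (i=2, c=8) to (i=4, c=5): slope -3/2, span 2
hull edge (i=4, c=5) to (i=5, c=-4): slope -9, span 1
Factored form: p(x) = -4 ⊗ (x ⊕ (-7)) ⊗ (x ⊕ (-7)) ⊗ (x ⊕ 3/2) ⊗ (x ⊕ 3/2) ⊗ (x ⊕ 9)
Answer: roots = -7 (mult 2), 3/2 (mult 2), 9 (mult 1)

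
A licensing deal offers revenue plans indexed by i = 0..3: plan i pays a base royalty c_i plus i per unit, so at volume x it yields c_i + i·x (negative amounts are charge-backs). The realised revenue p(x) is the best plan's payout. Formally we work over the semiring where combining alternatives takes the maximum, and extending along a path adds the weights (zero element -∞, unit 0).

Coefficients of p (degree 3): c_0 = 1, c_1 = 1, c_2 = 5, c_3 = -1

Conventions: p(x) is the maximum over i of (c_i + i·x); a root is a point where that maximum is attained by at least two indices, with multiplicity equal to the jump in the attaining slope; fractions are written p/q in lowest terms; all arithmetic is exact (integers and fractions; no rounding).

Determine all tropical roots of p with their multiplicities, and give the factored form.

hull edge (i=0, c=1) to (i=2, c=5): slope 2, span 2
hull edge (i=2, c=5) to (i=3, c=-1): slope -6, span 1
Factored form: p(x) = -1 ⊗ (x ⊕ (-2)) ⊗ (x ⊕ (-2)) ⊗ (x ⊕ 6)
Answer: roots = -2 (mult 2), 6 (mult 1)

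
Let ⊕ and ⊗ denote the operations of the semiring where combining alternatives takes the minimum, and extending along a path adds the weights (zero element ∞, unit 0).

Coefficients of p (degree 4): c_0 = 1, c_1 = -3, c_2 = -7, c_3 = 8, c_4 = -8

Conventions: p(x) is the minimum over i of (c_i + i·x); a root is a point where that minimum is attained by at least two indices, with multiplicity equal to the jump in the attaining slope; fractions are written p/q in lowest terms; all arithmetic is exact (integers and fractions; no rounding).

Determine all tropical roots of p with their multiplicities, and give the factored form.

hull edge (i=0, c=1) to (i=2, c=-7): slope -4, span 2
hull edge (i=2, c=-7) to (i=4, c=-8): slope -1/2, span 2
Factored form: p(x) = -8 ⊗ (x ⊕ 1/2) ⊗ (x ⊕ 1/2) ⊗ (x ⊕ 4) ⊗ (x ⊕ 4)
Answer: roots = 1/2 (mult 2), 4 (mult 2)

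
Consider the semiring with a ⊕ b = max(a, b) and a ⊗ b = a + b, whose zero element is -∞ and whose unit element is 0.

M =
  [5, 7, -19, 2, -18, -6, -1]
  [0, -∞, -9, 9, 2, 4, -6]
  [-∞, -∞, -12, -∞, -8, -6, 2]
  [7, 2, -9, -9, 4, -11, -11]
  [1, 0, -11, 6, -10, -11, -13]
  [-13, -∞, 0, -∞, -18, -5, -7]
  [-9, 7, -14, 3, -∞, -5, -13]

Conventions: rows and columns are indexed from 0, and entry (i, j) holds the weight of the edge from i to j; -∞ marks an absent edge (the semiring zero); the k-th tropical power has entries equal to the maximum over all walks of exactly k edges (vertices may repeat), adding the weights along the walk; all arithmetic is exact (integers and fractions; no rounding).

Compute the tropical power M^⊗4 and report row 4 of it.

M^⊗2:
  [10, 12, -2, 16, 9, 11, 4]
  [16, 11, 4, 8, 13, -1, -1]
  [-7, 9, -6, 5, -18, -3, -10]
  [12, 14, -7, 11, 4, 6, 6]
  [13, 8, -3, 9, 10, 4, 0]
  [-8, 0, -5, -4, -8, -6, 2]
  [10, 5, -2, 16, 9, 11, 1]
M^⊗3:
  [23, 18, 11, 21, 20, 16, 9]
  [21, 23, 2, 20, 13, 15, 15]
  [12, 7, 0, 18, 11, 13, 3]
  [18, 19, 6, 23, 16, 18, 11]
  [18, 20, 4, 17, 13, 12, 12]
  [3, 9, -6, 9, 2, 4, -3]
  [23, 18, 11, 15, 20, 9, 9]
M^⊗4:
  [28, 30, 16, 27, 25, 22, 22]
  [27, 28, 15, 32, 25, 27, 20]
  [25, 20, 13, 17, 22, 11, 11]
  [30, 25, 18, 28, 27, 23, 17]
  [24, 25, 12, 29, 22, 24, 17]
  [16, 11, 4, 18, 13, 13, 3]
  [28, 30, 9, 27, 20, 22, 22]
Answer: row 4 of M^⊗4 = [24, 25, 12, 29, 22, 24, 17]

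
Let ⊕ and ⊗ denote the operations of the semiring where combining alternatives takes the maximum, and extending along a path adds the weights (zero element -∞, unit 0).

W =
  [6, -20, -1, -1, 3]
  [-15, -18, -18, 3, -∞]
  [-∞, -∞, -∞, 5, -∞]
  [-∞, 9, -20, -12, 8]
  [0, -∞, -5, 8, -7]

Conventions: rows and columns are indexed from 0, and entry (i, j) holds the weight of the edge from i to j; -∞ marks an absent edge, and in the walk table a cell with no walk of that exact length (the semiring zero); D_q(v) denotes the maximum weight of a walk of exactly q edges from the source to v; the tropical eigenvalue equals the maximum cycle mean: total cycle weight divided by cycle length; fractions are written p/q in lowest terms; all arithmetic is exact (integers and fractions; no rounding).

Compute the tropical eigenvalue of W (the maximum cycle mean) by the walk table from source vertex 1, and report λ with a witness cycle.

q=0: [-∞, 0, -∞, -∞, -∞]
q=1: [-15, -18, -18, 3, -∞]
q=2: [-9, 12, -16, -9, 11]
q=3: [11, 0, 6, 19, 4]
q=4: [17, 28, 10, 12, 27]
q=5: [27, 21, 22, 35, 20]
Optimal cycle mean attained by: cycle 3->4->3, total 8 + 8, length 2.
Answer: λ = 8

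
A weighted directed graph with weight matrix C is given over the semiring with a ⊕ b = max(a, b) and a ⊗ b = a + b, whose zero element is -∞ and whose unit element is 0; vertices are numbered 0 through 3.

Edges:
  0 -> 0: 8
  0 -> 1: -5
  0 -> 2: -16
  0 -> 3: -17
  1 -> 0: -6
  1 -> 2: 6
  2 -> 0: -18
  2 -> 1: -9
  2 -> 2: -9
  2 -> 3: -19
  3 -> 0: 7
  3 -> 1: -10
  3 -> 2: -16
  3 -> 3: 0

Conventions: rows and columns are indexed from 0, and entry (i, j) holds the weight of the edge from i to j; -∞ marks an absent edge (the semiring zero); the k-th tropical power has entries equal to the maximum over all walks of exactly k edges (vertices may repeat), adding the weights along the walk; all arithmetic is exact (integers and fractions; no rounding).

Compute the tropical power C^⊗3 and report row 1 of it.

C^⊗2:
  [16, 3, 1, -9]
  [2, -3, -3, -13]
  [-10, -18, -3, -19]
  [15, 2, -4, 0]
C^⊗3:
  [24, 11, 9, -1]
  [10, -3, 3, -13]
  [-2, -12, -12, -19]
  [23, 10, 8, 0]
Answer: row 1 of C^⊗3 = [10, -3, 3, -13]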